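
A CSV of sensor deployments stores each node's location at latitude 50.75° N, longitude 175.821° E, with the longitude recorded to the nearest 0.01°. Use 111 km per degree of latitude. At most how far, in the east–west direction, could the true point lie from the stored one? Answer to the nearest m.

351 m

Rounding to 2 decimal places leaves the longitude within ±0.005° of the true value.
One degree of longitude at 50.75° is 111000 × cos 50.75° ≈ 111000 × 0.6327 = 70230.3 m.
So at most 0.005° × 70230.3 ≈ 351.151 m east–west.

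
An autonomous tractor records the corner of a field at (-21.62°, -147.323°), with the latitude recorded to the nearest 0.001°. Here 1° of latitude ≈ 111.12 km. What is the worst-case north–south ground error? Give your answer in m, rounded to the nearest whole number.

Rounding to 3 decimal places leaves the latitude within ±0.0005° of the true value.
North–south distance: 0.0005° × 111120 m/° = 55.56 m.

56 m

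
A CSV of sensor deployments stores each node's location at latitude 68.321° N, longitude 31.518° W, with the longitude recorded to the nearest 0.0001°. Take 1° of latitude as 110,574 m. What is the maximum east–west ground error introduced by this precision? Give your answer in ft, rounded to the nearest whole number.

Rounding to 4 decimal places leaves the longitude within ±5e-05° of the true value.
At latitude 68.321° a degree of longitude spans 110574 m × cos 68.321° = 110574 × 0.3694 ≈ 40846.7 m.
East–west error: 5e-05° × 40846.7 m/° ≈ 2.04234 m.
Converting: 2.04234 m × 3.2808 ft/m ≈ 6.7006 ft.

7 ft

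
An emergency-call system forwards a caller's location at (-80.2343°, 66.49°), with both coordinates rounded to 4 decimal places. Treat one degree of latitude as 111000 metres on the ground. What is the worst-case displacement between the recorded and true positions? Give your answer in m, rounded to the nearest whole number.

Rounding to 4 decimal places leaves each coordinate within ±5e-05° of the true value.
Latitude error → 5e-05 × 111000 = 5.55 m along the meridian.
E–W at 80.2343°: 5e-05° × 111000 × cos 80.2343° = 5e-05 × 111000 × 0.1696 ≈ 0.941389 m.
Worst case both components are at the extreme and orthogonal: √(5.55² + 0.941389²) ≈ 5.62927 m.

6 m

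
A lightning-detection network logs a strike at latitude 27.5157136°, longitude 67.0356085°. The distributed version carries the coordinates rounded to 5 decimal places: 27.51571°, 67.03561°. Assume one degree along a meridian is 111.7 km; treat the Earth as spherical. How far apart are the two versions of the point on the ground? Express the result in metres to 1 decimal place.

Δlat = 27.5157136 − 27.51571 = +0.0000036°; Δlon = 67.0356085 − 67.03561 = -0.0000015°.
N–S: 0.0000036° × 111700 m/° = 0.40212 m.
E–W at 27.5157°: -0.0000015° × 111700 × cos 27.5157° = -0.0000015 × 111700 × 0.8869 ≈ -0.148597 m.
Distance: √(0.40212² + 0.148597²) ≈ 0.428698 m.

0.4 metres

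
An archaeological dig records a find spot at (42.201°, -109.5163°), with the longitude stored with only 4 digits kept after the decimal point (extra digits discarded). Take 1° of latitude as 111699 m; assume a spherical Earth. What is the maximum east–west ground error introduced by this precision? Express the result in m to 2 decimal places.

8.27 m

Truncating at 4 decimal places can drop up to a full unit in the last place, so the longitude may be off by as much as 0.0001°.
Parallels shrink by cos φ, so at 42.201° a degree of longitude is 111699 × 0.7408 ≈ 82745.8 m.
Maximum E–W displacement: 0.0001 × 82745.8 = 8.27458 m.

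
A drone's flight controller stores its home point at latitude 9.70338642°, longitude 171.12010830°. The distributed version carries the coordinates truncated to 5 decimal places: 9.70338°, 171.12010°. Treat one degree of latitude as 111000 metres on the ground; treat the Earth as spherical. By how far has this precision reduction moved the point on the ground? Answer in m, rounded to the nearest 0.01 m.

1.15 m

Δlat = 9.70338642 − 9.70338 = +0.00000642°; Δlon = 171.12010830 − 171.12010 = +0.00000830°.
North–south shift: 0.00000642 × 111000 = 0.71262 m.
E–W at 9.70338°: 0.00000830° × 111000 × cos 9.70338° = 0.00000830 × 111000 × 0.9857 ≈ 0.908119 m.
Hypotenuse of the two orthogonal shifts: √(0.71262² + 0.908119²) = 1.15434 m.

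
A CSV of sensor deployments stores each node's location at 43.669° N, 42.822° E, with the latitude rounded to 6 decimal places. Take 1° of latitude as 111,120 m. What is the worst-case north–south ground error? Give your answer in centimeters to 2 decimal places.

Rounding to 6 decimal places leaves the latitude within ±5e-07° of the true value.
North–south distance: 5e-07° × 111120 m/° = 0.05556 m.
That is 0.05556 m = 5.556 cm.

5.56 centimeters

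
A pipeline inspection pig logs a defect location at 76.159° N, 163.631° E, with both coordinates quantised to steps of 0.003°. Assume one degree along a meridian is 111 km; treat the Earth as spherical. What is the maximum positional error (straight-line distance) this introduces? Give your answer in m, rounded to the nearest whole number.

171 m

With a 0.003° grid the true value lies within half a step, ±0.003°/2 = ±0.0015°, of the stored one.
Latitude error → 0.0015 × 111000 = 166.5 m along the meridian.
East–west component at 76.159°: 0.0015° × 111000 × cos 76.159° ≈ 0.0015 × 26554.3 ≈ 39.8315 m.
The two errors are perpendicular, so the maximum displacement is √(166.5² + 39.8315²) ≈ 171.198 m.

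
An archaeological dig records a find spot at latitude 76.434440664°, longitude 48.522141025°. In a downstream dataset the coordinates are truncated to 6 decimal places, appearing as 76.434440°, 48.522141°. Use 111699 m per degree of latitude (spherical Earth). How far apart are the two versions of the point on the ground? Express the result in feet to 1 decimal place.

0.2 feet

The latitude changed by +0.000000664° and the longitude by +0.000000025°.
N–S: 0.000000664° × 111699 m/° = 0.0741681 m.
East–west at this latitude: 0.000000025° × 111699 × cos 76.4344° ≈ 0.000000025 × 26199.9 = 0.000654997 m.
Hypotenuse of the two orthogonal shifts: √(0.0741681² + 0.000654997²) = 0.074171 m.
In feet: 0.074171 m ÷ 0.3048 ≈ 0.24334 ft.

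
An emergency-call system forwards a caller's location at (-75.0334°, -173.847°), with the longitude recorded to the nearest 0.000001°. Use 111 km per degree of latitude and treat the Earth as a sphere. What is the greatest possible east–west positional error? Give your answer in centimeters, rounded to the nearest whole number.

1 centimeters

Rounding to 6 decimal places leaves the longitude within ±5e-07° of the true value.
One degree of longitude at 75.0334° is 111000 × cos 75.0334° ≈ 111000 × 0.2583 = 28666.4 m.
East–west error: 5e-07° × 28666.4 m/° ≈ 0.0143332 m.
That is 0.0143332 m = 1.4333 cm.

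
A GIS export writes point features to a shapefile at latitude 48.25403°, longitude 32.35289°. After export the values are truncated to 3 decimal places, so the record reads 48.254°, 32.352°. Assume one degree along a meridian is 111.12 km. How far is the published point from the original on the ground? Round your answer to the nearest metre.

Δlat = 48.25403 − 48.254 = +0.00003°; Δlon = 32.35289 − 32.352 = +0.00089°.
N–S: 0.00003° × 111120 m/° = 3.3336 m.
E–W at 48.254°: 0.00089° × 111120 × cos 48.254° = 0.00089 × 111120 × 0.6658 ≈ 65.8484 m.
Hypotenuse of the two orthogonal shifts: √(3.3336² + 65.8484²) = 65.9327 m.

66 metres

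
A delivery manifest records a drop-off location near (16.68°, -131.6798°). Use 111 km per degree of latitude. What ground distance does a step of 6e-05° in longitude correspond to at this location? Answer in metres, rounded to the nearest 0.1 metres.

At 16.68° a degree of longitude is 111000 × cos 16.68° ≈ 106329 m, so 6e-05° corresponds to 6.37977 m.

6.4 metres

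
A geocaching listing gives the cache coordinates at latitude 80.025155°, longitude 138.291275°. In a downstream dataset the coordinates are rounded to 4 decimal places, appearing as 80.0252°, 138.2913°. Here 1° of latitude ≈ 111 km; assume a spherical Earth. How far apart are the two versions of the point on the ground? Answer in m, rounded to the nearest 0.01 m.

The latitude changed by -0.000045° and the longitude by -0.000025°.
N–S: -0.000045° × 111000 m/° = -4.995 m.
East–west at this latitude: -0.000025° × 111000 × cos 80.0252° ≈ -0.000025 × 19226.9 = -0.480672 m.
Combined displacement = (4.995² + 0.480672²)^½ ≈ 5.01807 m.

5.02 m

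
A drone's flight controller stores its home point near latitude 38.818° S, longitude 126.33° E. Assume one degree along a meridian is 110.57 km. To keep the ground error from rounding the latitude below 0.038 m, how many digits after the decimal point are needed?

7

One degree of latitude covers 110570 m.
Rounding to N decimal places gives at most 0.5 × 10⁻ᴺ degrees of error, i.e. 0.5 × 10⁻ᴺ × 110570 m.
Need 0.5 × 110570 × 10⁻ᴺ ≤ 0.038 → 10⁻ᴺ ≤ 6.873e-07, so N ≥ 6.16.
N = 6 would give 0.0553 m (too coarse); N = 7 gives 0.00553 m ≤ 0.038 m.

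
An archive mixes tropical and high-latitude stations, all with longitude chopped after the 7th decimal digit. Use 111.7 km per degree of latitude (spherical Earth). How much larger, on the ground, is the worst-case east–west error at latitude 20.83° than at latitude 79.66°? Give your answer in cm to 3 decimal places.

Truncating at 7 decimal places can drop up to a full unit in the last place, so the longitude may be off by as much as 1e-07°.
At 20.83°: 1e-07° × 111700 × cos 20.83° = 1e-07 × 111700 × 0.9346 ≈ 0.01044 m.
Error at 79.66° = 1e-07° × 111700 × cos 79.66° ≈ 0.01117 × 0.1795 = 0.0020049 m.
So the lower-latitude error exceeds the higher by 0.01044 − 0.0020049 = 0.008435 m.
That is 0.00843503 m = 0.8435 cm.

0.844 cm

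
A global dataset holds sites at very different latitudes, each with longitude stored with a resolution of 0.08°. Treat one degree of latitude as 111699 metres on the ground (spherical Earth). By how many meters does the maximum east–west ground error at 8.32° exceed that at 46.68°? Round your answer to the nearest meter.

1356 meters

With a 0.08° grid the true value lies within half a step, ±0.08°/2 = ±0.04°, of the stored one.
At 8.32°: 0.04° × 111699 × cos 8.32° = 0.04 × 111699 × 0.9895 ≈ 4420.9 m.
At 46.68°: 0.04° × 111699 × cos 46.68° = 0.04 × 111699 × 0.6861 ≈ 3065.3 m.
So the lower-latitude error exceeds the higher by 4420.9 − 3065.3 = 1355.6 m.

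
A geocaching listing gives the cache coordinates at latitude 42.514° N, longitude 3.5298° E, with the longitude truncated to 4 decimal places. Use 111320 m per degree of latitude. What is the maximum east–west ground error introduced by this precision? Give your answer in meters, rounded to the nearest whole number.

8 meters

Truncating at 4 decimal places can drop up to a full unit in the last place, so the longitude may be off by as much as 0.0001°.
Parallels shrink by cos φ, so at 42.514° a degree of longitude is 111320 × 0.7371 ≈ 82055.3 m.
So at most 0.0001° × 82055.3 ≈ 8.20553 m east–west.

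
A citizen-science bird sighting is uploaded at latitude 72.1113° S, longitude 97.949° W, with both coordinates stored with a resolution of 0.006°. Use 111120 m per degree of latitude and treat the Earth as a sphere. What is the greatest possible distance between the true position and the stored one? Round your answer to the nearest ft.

1144 ft

With a 0.006° grid the true value lies within half a step, ±0.006°/2 = ±0.003°, of the stored one.
N–S: 0.003° × 111120 m/° = 333.36 m.
Longitude error → 0.003 × 111120 × cos 72.1113° = 0.003 × 111120 × 0.3072 ≈ 102.398 m.
The two errors are perpendicular, so the maximum displacement is √(333.36² + 102.398²) ≈ 348.732 m.
Converting: 348.732 m × 3.2808 ft/m ≈ 1144.1 ft.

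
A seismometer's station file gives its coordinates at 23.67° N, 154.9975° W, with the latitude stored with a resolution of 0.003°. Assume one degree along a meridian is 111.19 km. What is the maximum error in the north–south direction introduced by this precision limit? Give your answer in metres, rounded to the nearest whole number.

With a 0.003° grid the true value lies within half a step, ±0.003°/2 = ±0.0015°, of the stored one.
Along the meridian that is 0.0015° × 111190 m/° = 166.785 m.

167 metres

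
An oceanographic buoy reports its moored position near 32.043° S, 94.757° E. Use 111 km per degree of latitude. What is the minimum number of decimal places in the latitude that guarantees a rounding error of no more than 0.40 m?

One degree of latitude covers 111000 m.
With N decimal places the half-ulp bound is 0.5·10⁻ᴺ°, or 0.5·10⁻ᴺ × 111000 m on the ground.
Need 0.5 × 111000 × 10⁻ᴺ ≤ 0.40 → 10⁻ᴺ ≤ 7.207e-06, so N ≥ 5.14.
At 5 places the error can reach 0.555 m, but 6 places keeps it to 0.0555 m.

6 decimal places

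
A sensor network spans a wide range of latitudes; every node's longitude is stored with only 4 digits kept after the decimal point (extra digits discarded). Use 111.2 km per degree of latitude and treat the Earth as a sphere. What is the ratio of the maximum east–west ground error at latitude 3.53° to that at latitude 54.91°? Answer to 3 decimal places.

1.736

Truncating at 4 decimal places can drop up to a full unit in the last place, so the longitude may be off by as much as 0.0001°.
At 3.53°: 0.0001° × 111200 × cos 3.53° = 0.0001 × 111200 × 0.9981 ≈ 11.099 m.
At 54.91°: 0.0001° × 111200 × cos 54.91° = 0.0001 × 111200 × 0.5749 ≈ 6.3925 m.
Ratio: 11.099 / 6.3925 = cos 3.53° / cos 54.91° ≈ 1.7362.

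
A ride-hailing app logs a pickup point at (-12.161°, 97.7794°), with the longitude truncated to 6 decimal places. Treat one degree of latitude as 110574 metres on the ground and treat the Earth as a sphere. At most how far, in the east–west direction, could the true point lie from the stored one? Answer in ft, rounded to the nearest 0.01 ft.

0.35 ft

Truncating at 6 decimal places can drop up to a full unit in the last place, so the longitude may be off by as much as 1e-06°.
At latitude 12.161° a degree of longitude spans 110574 m × cos 12.161° = 110574 × 0.9776 ≈ 108093 m.
East–west error: 1e-06° × 108093 m/° ≈ 0.108093 m.
Converting: 0.108093 m × 3.2808 ft/m ≈ 0.35463 ft.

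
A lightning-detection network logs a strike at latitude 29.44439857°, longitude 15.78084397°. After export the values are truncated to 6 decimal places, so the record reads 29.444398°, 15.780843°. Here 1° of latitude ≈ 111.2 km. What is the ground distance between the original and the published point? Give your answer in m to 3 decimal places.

0.113 m

Δlat = 29.44439857 − 29.444398 = +0.00000057°; Δlon = 15.78084397 − 15.780843 = +0.00000097°.
N–S: 0.00000057° × 111200 m/° = 0.063384 m.
East–west at this latitude: 0.00000097° × 111200 × cos 29.4444° ≈ 0.00000097 × 96836.6 = 0.0939315 m.
Hypotenuse of the two orthogonal shifts: √(0.063384² + 0.0939315²) = 0.113317 m.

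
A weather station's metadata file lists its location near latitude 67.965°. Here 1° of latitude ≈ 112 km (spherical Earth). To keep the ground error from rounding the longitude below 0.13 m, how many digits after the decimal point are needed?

At 67.965° one degree of longitude covers 112000 × cos 67.965° ≈ 112000 × 0.3752 ≈ 42019.4 m.
Rounding to N decimal places gives at most 0.5 × 10⁻ᴺ degrees of error, i.e. 0.5 × 10⁻ᴺ × 42019.4 m.
Setting 21009.7 × 10⁻ᴺ ≤ 0.13 gives 10ᴺ ≥ 1.616e+05, i.e. N ≥ 5.21.
N = 5 would give 0.21 m (too coarse); N = 6 gives 0.021 m ≤ 0.13 m.

6 decimal places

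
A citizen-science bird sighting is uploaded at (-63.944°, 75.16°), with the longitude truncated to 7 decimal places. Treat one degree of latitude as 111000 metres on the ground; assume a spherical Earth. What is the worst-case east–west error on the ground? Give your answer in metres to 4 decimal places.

Truncating at 7 decimal places can drop up to a full unit in the last place, so the longitude may be off by as much as 1e-07°.
At latitude 63.944° a degree of longitude spans 111000 m × cos 63.944° = 111000 × 0.4392 ≈ 48756.7 m.
East–west error: 1e-07° × 48756.7 m/° ≈ 0.00487567 m.

0.0049 metres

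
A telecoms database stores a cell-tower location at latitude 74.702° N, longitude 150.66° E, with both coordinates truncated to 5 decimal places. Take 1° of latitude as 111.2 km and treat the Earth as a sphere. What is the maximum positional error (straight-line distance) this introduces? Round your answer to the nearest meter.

Truncating at 5 decimal places can drop up to a full unit in the last place, so each coordinate may be off by as much as 1e-05°.
N–S: 1e-05° × 111200 m/° = 1.112 m.
East–west component at 74.702°: 1e-05° × 111200 × cos 74.702° ≈ 1e-05 × 29338.9 ≈ 0.293389 m.
Combining orthogonally: (1.112² + 0.293389²)^½ ≈ 1.15005 m.

1 meters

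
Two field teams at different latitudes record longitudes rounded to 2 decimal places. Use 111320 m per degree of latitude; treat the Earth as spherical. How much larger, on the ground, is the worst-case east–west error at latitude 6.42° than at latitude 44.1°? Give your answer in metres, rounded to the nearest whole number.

Rounding to 2 decimal places leaves the longitude within ±0.005° of the true value.
Error at 6.42° = 0.005° × 111320 × cos 6.42° ≈ 556.6 × 0.9937 = 553.11 m.
Error at 44.1° = 0.005° × 111320 × cos 44.1° ≈ 556.6 × 0.7181 = 399.71 m.
So the lower-latitude error exceeds the higher by 553.11 − 399.71 = 153.4 m.

153 metres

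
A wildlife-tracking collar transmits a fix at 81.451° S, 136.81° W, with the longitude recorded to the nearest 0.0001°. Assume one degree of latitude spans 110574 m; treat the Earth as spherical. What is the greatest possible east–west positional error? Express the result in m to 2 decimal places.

Rounding to 4 decimal places leaves the longitude within ±5e-05° of the true value.
At latitude 81.451° a degree of longitude spans 110574 m × cos 81.451° = 110574 × 0.1487 ≈ 16437.4 m.
Maximum E–W displacement: 5e-05 × 16437.4 = 0.82187 m.

0.82 m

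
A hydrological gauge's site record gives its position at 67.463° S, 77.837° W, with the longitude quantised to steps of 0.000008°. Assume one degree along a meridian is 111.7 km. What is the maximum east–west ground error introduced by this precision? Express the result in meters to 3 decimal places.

0.171 meters

With a 0.000008° grid the true value lies within half a step, ±0.000008°/2 = ±4e-06°, of the stored one.
One degree of longitude at 67.463° is 111700 × cos 67.463° ≈ 111700 × 0.3833 = 42812.4 m.
East–west error: 4e-06° × 42812.4 m/° ≈ 0.171249 m.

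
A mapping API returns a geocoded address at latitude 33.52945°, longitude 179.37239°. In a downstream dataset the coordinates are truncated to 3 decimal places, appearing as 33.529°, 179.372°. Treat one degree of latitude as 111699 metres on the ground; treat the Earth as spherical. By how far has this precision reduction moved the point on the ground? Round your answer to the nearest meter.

62 meters

The latitude changed by +0.00045° and the longitude by +0.00039°.
North–south shift: 0.00045 × 111699 = 50.2645 m.
East–west at this latitude: 0.00039° × 111699 × cos 33.529° ≈ 0.00039 × 93113 = 36.3141 m.
Combined displacement = (50.2645² + 36.3141²)^½ ≈ 62.01 m.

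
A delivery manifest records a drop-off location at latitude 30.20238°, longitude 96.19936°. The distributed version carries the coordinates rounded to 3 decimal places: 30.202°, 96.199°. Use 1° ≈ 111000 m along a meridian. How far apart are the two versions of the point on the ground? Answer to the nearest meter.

The latitude changed by +0.00038° and the longitude by +0.00036°.
North–south shift: 0.00038 × 111000 = 42.18 m.
E–W at 30.202°: 0.00036° × 111000 × cos 30.202° = 0.00036 × 111000 × 0.8643 ≈ 34.5357 m.
Hypotenuse of the two orthogonal shifts: √(42.18² + 34.5357²) = 54.5148 m.

55 meters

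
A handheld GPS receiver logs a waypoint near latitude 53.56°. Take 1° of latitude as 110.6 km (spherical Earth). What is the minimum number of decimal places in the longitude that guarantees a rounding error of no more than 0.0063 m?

At 53.56° one degree of longitude covers 110600 × cos 53.56° ≈ 110600 × 0.5940 ≈ 65694.3 m.
N decimal places → at most half a unit in the last place, 0.5 × 10⁻ᴺ° = 65694.3/2 × 10⁻ᴺ m.
Setting 32847.1 × 10⁻ᴺ ≤ 0.0063 gives 10ᴺ ≥ 5.214e+06, i.e. N ≥ 6.72.
N = 6 would give 0.0328 m (too coarse); N = 7 gives 0.00328 m ≤ 0.0063 m.

7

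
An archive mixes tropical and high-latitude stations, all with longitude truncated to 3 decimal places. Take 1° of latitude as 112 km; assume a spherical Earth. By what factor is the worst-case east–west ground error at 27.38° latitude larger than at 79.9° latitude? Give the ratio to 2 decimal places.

Truncating at 3 decimal places can drop up to a full unit in the last place, so the longitude may be off by as much as 0.001°.
At 27.38°: 0.001° × 112000 × cos 27.38° = 0.001 × 112000 × 0.8880 ≈ 99.453 m.
Error at 79.9° = 0.001° × 112000 × cos 79.9° ≈ 112 × 0.1754 = 19.641 m.
Ratio: 99.453 / 19.641 = cos 27.38° / cos 79.9° ≈ 5.0635.

5.06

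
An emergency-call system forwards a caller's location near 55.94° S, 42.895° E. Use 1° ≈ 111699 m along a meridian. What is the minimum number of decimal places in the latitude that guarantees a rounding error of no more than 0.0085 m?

7 decimal places

One degree of latitude covers 111699 m.
Rounding to N decimal places gives at most 0.5 × 10⁻ᴺ degrees of error, i.e. 0.5 × 10⁻ᴺ × 111699 m.
Need 0.5 × 111699 × 10⁻ᴺ ≤ 0.0085 → 10⁻ᴺ ≤ 1.522e-07, so N ≥ 6.82.
N = 6 would give 0.0558 m (too coarse); N = 7 gives 0.00558 m ≤ 0.0085 m.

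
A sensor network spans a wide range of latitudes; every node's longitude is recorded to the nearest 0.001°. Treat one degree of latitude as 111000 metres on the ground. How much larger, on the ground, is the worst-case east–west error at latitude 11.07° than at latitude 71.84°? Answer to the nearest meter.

37 meters

Rounding to 3 decimal places leaves the longitude within ±0.0005° of the true value.
Error at 11.07° = 0.0005° × 111000 × cos 11.07° ≈ 55.5 × 0.9814 = 54.467 m.
At 71.84°: 0.0005° × 111000 × cos 71.84° = 0.0005 × 111000 × 0.3117 ≈ 17.298 m.
Difference: 54.467 − 17.298 = 37.17 m.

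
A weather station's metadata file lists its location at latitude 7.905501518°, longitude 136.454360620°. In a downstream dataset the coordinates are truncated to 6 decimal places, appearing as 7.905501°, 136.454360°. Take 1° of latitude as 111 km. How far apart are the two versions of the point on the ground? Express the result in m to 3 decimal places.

Δlat = 7.905501518 − 7.905501 = +0.000000518°; Δlon = 136.454360620 − 136.454360 = +0.000000620°.
N–S: 0.000000518° × 111000 m/° = 0.057498 m.
E–W at 7.9055°: 0.000000620° × 111000 × cos 7.9055° = 0.000000620 × 111000 × 0.9905 ≈ 0.068166 m.
Combined displacement = (0.057498² + 0.068166²)^½ ≈ 0.0891774 m.

0.089 m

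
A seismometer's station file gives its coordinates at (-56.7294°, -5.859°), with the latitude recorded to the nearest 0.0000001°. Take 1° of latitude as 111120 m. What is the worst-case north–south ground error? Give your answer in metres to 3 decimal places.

0.006 metres

Rounding to 7 decimal places leaves the latitude within ±5e-08° of the true value.
Along the meridian that is 5e-08° × 111120 m/° = 0.005556 m.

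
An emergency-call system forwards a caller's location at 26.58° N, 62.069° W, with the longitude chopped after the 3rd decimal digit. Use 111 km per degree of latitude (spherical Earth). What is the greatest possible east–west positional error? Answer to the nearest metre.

99 metres

Truncating at 3 decimal places can drop up to a full unit in the last place, so the longitude may be off by as much as 0.001°.
One degree of longitude at 26.58° is 111000 × cos 26.58° ≈ 111000 × 0.8943 = 99268.5 m.
So at most 0.001° × 99268.5 ≈ 99.2685 m east–west.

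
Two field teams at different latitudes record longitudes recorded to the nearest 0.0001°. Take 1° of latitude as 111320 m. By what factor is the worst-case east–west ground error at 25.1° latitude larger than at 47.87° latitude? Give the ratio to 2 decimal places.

Rounding to 4 decimal places leaves the longitude within ±5e-05° of the true value.
Error at 25.1° = 5e-05° × 111320 × cos 25.1° ≈ 5.566 × 0.9056 = 5.0404 m.
At 47.87°: 5e-05° × 111320 × cos 47.87° = 5e-05 × 111320 × 0.6708 ≈ 3.7338 m.
The ratio reduces to cos 25.1° / cos 47.87° = 0.9056/0.6708 ≈ 1.3500.

1.35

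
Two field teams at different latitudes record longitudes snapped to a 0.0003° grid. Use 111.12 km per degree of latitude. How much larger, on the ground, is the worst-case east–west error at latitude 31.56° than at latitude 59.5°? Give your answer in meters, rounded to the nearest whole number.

6 meters

With a 0.0003° grid the true value lies within half a step, ±0.0003°/2 = ±0.00015°, of the stored one.
Error at 31.56° = 0.00015° × 111120 × cos 31.56° ≈ 16.668 × 0.8521 = 14.203 m.
At 59.5°: 0.00015° × 111120 × cos 59.5° = 0.00015 × 111120 × 0.5075 ≈ 8.4596 m.
So the lower-latitude error exceeds the higher by 14.203 − 8.4596 = 5.743 m.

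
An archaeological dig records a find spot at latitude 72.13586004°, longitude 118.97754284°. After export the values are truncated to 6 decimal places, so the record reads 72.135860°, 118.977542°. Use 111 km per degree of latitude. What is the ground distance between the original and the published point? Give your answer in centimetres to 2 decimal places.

The latitude changed by +0.00000004° and the longitude by +0.00000084°.
N–S: 0.00000004° × 111000 m/° = 0.00444 m.
E–W at 72.1359°: 0.00000084° × 111000 × cos 72.1359° = 0.00000084 × 111000 × 0.3068 ≈ 0.0286024 m.
Hypotenuse of the two orthogonal shifts: √(0.00444² + 0.0286024²) = 0.028945 m.
That is 0.028945 m = 2.8945 cm.

2.89 centimetres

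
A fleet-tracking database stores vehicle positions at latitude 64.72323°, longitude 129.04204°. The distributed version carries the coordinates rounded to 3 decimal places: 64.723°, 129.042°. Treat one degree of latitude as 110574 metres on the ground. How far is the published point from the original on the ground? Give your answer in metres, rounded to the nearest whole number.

26 metres

Δlat = 64.72323 − 64.723 = +0.00023°; Δlon = 129.04204 − 129.042 = +0.00004°.
N–S: 0.00023° × 110574 m/° = 25.432 m.
E–W at 64.723°: 0.00004° × 110574 × cos 64.723° = 0.00004 × 110574 × 0.4270 ≈ 1.88858 m.
Distance: √(25.432² + 1.88858²) ≈ 25.502 m.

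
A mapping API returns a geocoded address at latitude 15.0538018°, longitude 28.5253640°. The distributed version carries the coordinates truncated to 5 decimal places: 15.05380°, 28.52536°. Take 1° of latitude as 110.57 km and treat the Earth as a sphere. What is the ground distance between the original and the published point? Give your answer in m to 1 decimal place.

Δlat = 15.0538018 − 15.05380 = +0.0000018°; Δlon = 28.5253640 − 28.52536 = +0.0000040°.
N–S: 0.0000018° × 110570 m/° = 0.199026 m.
E–W at 15.0538°: 0.0000040° × 110570 × cos 15.0538° = 0.0000040 × 110570 × 0.9657 ≈ 0.427102 m.
Distance: √(0.199026² + 0.427102²) ≈ 0.471198 m.

0.5 m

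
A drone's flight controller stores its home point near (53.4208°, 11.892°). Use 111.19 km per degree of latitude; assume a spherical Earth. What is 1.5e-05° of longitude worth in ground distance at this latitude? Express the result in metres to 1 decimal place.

1.5e-05° of longitude at 53.4208° is 1.5e-05 × 111190 × cos 53.4208° ≈ 1.5e-05 × 66261.8 = 0.993928 m.

1.0 metres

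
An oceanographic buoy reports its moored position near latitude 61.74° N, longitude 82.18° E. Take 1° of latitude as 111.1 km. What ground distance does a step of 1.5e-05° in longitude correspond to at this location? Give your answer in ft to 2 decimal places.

At 61.74° a degree of longitude is 111100 × cos 61.74° ≈ 52602.9 m, so 1.5e-05° corresponds to 0.789043 m.
Converting: 0.789043 m × 3.2808 ft/m ≈ 2.5887 ft.

2.59 ft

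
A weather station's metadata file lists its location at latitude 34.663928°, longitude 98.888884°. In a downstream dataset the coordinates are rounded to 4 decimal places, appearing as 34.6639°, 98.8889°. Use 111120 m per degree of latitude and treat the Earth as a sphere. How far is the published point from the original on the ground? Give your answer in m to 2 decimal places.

3.44 m

The latitude changed by +0.000028° and the longitude by -0.000016°.
N–S: 0.000028° × 111120 m/° = 3.11136 m.
E–W at 34.6639°: -0.000016° × 111120 × cos 34.6639° = -0.000016 × 111120 × 0.8225 ≈ -1.46234 m.
Hypotenuse of the two orthogonal shifts: √(3.11136² + 1.46234²) = 3.43788 m.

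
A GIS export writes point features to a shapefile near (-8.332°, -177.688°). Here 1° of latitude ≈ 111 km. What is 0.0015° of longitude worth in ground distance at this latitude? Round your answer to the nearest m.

165 m

One degree of longitude here spans 111000 × cos 8.332° = 111000 × 0.9894 ≈ 109828 m; 0.0015° of that is 164.743 m.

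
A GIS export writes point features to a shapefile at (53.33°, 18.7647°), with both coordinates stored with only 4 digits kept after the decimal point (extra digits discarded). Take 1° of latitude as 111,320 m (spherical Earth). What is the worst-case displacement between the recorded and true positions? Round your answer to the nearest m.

Truncating at 4 decimal places can drop up to a full unit in the last place, so each coordinate may be off by as much as 0.0001°.
N–S: 0.0001° × 111320 m/° = 11.132 m.
Longitude error → 0.0001 × 111320 × cos 53.33° = 0.0001 × 111320 × 0.5972 ≈ 6.64809 m.
Combining orthogonally: (11.132² + 6.64809²)^½ ≈ 12.9661 m.

13 m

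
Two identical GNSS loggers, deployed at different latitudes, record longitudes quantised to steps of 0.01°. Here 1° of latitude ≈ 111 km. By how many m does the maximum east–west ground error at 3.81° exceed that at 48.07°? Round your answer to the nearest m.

183 m

With a 0.01° grid the true value lies within half a step, ±0.01°/2 = ±0.005°, of the stored one.
Error at 3.81° = 0.005° × 111000 × cos 3.81° ≈ 555 × 0.9978 = 553.77 m.
At 48.07°: 0.005° × 111000 × cos 48.07° = 0.005 × 111000 × 0.6682 ≈ 370.86 m.
So the lower-latitude error exceeds the higher by 553.77 − 370.86 = 182.91 m.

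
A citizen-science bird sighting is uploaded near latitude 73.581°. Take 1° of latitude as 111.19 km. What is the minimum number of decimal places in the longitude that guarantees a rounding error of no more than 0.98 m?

5 decimal places

At 73.581° one degree of longitude covers 111190 × cos 73.581° ≈ 111190 × 0.2827 ≈ 31428.9 m.
With N decimal places the half-ulp bound is 0.5·10⁻ᴺ°, or 0.5·10⁻ᴺ × 31428.9 m on the ground.
Setting 15714.5 × 10⁻ᴺ ≤ 0.98 gives 10ᴺ ≥ 1.604e+04, i.e. N ≥ 4.21.
So 5 decimal places suffice (0.157 m); 4 would allow up to 1.57 m.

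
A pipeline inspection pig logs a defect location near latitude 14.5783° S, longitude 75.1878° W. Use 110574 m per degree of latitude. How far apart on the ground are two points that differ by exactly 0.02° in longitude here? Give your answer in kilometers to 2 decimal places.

0.02° of longitude at 14.5783° is 0.02 × 110574 × cos 14.5783° ≈ 0.02 × 107014 = 2140.28 m.
That is 2140.28 m = 2.1403 km.

2.14 kilometers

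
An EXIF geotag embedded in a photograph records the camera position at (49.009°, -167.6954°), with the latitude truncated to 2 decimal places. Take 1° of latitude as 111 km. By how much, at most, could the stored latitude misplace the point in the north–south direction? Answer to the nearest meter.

Truncating at 2 decimal places can drop up to a full unit in the last place, so the latitude may be off by as much as 0.01°.
Along the meridian that is 0.01° × 111000 m/° = 1110 m.

1110 meters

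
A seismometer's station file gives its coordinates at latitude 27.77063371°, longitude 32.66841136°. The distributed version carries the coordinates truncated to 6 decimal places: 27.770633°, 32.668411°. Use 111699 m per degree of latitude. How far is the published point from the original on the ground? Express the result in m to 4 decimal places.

0.0869 m

The latitude changed by +0.00000071° and the longitude by +0.00000036°.
N–S: 0.00000071° × 111699 m/° = 0.0793063 m.
East–west at this latitude: 0.00000036° × 111699 × cos 27.7706° ≈ 0.00000036 × 98833.5 = 0.0355801 m.
Hypotenuse of the two orthogonal shifts: √(0.0793063² + 0.0355801²) = 0.086922 m.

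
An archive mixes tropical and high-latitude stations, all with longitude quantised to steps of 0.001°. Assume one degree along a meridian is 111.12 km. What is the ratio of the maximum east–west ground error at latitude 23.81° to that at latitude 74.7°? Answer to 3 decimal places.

3.467

With a 0.001° grid the true value lies within half a step, ±0.001°/2 = ±0.0005°, of the stored one.
At 23.81°: 0.0005° × 111120 × cos 23.81° = 0.0005 × 111120 × 0.9149 ≈ 50.831 m.
At 74.7°: 0.0005° × 111120 × cos 74.7° = 0.0005 × 111120 × 0.2639 ≈ 14.661 m.
Ratio: 50.831 / 14.661 = cos 23.81° / cos 74.7° ≈ 3.4672.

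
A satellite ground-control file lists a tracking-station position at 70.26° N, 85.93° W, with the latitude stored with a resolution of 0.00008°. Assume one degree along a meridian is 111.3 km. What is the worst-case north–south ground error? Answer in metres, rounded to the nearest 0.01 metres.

4.45 metres

With a 0.00008° grid the true value lies within half a step, ±0.00008°/2 = ±4e-05°, of the stored one.
Along the meridian that is 4e-05° × 111300 m/° = 4.452 m.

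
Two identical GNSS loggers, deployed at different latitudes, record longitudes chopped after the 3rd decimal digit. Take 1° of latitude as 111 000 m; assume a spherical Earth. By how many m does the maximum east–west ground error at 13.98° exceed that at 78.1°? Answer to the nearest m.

Truncating at 3 decimal places can drop up to a full unit in the last place, so the longitude may be off by as much as 0.001°.
Error at 13.98° = 0.001° × 111000 × cos 13.98° ≈ 111 × 0.9704 = 107.71 m.
At 78.1°: 0.001° × 111000 × cos 78.1° = 0.001 × 111000 × 0.2062 ≈ 22.889 m.
So the lower-latitude error exceeds the higher by 107.71 − 22.889 = 84.824 m.

85 m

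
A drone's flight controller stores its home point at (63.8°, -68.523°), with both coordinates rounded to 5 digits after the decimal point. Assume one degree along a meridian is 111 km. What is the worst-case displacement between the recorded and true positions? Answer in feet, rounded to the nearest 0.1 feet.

Rounding to 5 decimal places leaves each coordinate within ±5e-06° of the true value.
N–S: 5e-06° × 111000 m/° = 0.555 m.
East–west component at 63.8°: 5e-06° × 111000 × cos 63.8° ≈ 5e-06 × 49007.1 ≈ 0.245036 m.
Combining orthogonally: (0.555² + 0.245036²)^½ ≈ 0.606686 m.
Converting: 0.606686 m × 3.2808 ft/m ≈ 1.9904 ft.

2.0 feet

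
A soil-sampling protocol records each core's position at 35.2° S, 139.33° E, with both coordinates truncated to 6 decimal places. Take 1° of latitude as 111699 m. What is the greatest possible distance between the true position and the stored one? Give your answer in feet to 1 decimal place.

Truncating at 6 decimal places can drop up to a full unit in the last place, so each coordinate may be off by as much as 1e-06°.
Latitude error → 1e-06 × 111699 = 0.111699 m along the meridian.
Longitude error → 1e-06 × 111699 × cos 35.2° = 1e-06 × 111699 × 0.8171 ≈ 0.0912743 m.
The two errors are perpendicular, so the maximum displacement is √(0.111699² + 0.0912743²) ≈ 0.144249 m.
Converting: 0.144249 m × 3.2808 ft/m ≈ 0.47326 ft.

0.5 feet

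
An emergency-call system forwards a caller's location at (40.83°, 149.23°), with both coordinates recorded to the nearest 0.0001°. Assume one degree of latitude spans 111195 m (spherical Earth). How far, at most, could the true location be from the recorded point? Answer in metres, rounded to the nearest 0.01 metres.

6.97 metres

Rounding to 4 decimal places leaves each coordinate within ±5e-05° of the true value.
N–S: 5e-05° × 111195 m/° = 5.55975 m.
Longitude error → 5e-05 × 111195 × cos 40.83° = 5e-05 × 111195 × 0.7567 ≈ 4.2068 m.
The two errors are perpendicular, so the maximum displacement is √(5.55975² + 4.2068²) ≈ 6.97194 m.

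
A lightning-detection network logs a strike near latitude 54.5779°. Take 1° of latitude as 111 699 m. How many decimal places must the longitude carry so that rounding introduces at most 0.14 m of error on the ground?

6

At 54.5779° one degree of longitude covers 111699 × cos 54.5779° ≈ 111699 × 0.5796 ≈ 64740.2 m.
N decimal places → at most half a unit in the last place, 0.5 × 10⁻ᴺ° = 64740.2/2 × 10⁻ᴺ m.
Setting 32370.1 × 10⁻ᴺ ≤ 0.14 gives 10ᴺ ≥ 2.312e+05, i.e. N ≥ 5.36.
N = 5 would give 0.324 m (too coarse); N = 6 gives 0.0324 m ≤ 0.14 m.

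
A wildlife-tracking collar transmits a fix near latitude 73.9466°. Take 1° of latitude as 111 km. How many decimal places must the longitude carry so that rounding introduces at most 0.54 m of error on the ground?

5

At 73.9466° one degree of longitude covers 111000 × cos 73.9466° ≈ 111000 × 0.2765 ≈ 30695.2 m.
Rounding to N decimal places gives at most 0.5 × 10⁻ᴺ degrees of error, i.e. 0.5 × 10⁻ᴺ × 30695.2 m.
Need 0.5 × 30695.2 × 10⁻ᴺ ≤ 0.54 → 10⁻ᴺ ≤ 3.518e-05, so N ≥ 4.45.
At 4 places the error can reach 1.53 m, but 5 places keeps it to 0.153 m.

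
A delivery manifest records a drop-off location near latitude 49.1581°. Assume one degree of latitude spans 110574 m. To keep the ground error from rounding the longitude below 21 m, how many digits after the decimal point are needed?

4

At 49.1581° one degree of longitude covers 110574 × cos 49.1581° ≈ 110574 × 0.6540 ≈ 72312.5 m.
N decimal places → at most half a unit in the last place, 0.5 × 10⁻ᴺ° = 72312.5/2 × 10⁻ᴺ m.
Setting 36156.3 × 10⁻ᴺ ≤ 21 gives 10ᴺ ≥ 1722, i.e. N ≥ 3.24.
At 3 places the error can reach 36.2 m, but 4 places keeps it to 3.62 m.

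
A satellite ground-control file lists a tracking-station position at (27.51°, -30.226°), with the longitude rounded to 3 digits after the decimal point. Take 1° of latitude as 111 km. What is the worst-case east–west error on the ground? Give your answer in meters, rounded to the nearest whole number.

49 meters

Rounding to 3 decimal places leaves the longitude within ±0.0005° of the true value.
One degree of longitude at 27.51° is 111000 × cos 27.51° ≈ 111000 × 0.8869 = 98449.3 m.
East–west error: 0.0005° × 98449.3 m/° ≈ 49.2246 m.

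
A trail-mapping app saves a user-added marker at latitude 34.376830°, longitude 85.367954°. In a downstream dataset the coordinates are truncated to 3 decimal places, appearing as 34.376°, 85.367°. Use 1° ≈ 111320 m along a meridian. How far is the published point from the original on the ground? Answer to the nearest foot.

The latitude changed by +0.000830° and the longitude by +0.000954°.
N–S: 0.000830° × 111320 m/° = 92.3956 m.
East–west at this latitude: 0.000954° × 111320 × cos 34.376° ≈ 0.000954 × 91878 = 87.6516 m.
Hypotenuse of the two orthogonal shifts: √(92.3956² + 87.6516²) = 127.357 m.
In feet: 127.357 m ÷ 0.3048 ≈ 417.84 ft.

418 feet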